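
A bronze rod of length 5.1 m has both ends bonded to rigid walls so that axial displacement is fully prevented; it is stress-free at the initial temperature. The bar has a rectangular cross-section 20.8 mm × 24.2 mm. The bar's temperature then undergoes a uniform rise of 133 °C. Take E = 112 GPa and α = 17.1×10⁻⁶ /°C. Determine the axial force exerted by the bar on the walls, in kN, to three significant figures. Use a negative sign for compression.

-128 kN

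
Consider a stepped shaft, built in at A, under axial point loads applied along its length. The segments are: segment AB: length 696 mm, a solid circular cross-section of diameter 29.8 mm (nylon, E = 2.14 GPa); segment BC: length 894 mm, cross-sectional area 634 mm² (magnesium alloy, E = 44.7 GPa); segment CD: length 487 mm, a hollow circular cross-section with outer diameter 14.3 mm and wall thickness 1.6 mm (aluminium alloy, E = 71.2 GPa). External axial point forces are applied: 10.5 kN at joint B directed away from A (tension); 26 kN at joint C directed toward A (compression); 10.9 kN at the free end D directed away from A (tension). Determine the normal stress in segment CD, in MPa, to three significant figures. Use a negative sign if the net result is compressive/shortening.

171 MPa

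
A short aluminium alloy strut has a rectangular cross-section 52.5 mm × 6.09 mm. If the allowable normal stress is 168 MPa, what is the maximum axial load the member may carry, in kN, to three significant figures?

53.7 kN

A = 319.7 mm².
P_max = σ_allow · A = 168 · 319.7 = 53710 N = 53.71 kN.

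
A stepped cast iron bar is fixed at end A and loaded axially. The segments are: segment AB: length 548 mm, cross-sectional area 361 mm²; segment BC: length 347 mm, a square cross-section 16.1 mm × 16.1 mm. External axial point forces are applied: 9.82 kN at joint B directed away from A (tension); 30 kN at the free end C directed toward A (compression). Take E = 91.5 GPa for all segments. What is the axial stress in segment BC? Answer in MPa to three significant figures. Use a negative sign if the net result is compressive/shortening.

-116 MPa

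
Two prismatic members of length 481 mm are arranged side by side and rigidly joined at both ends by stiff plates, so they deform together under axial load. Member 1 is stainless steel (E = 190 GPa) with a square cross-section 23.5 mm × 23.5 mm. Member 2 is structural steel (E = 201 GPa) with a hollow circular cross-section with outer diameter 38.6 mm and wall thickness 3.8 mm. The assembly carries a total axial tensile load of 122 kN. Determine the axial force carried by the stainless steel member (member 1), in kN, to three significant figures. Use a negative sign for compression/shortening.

A_1 = 552.2 mm².
A_2 = 415.4 mm².
Equal strain + equilibrium ⇒ each member carries load in proportion to AE: A₁E₁ = 104900000 N, A₂E₂ = 83500000 N, ΣAE = 188400000 N.
F₁ = P·A₁E₁/ΣAE = 122000·104900000/188400000 = 67940 N.

67.9 kN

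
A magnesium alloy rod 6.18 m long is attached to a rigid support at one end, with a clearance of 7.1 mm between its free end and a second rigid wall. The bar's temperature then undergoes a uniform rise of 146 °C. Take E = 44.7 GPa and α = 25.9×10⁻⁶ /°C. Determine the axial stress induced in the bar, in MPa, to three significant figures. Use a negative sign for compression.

Free thermal expansion αLΔT = 25.9e-6 · 6180 · 146 = 23.37 mm.
The walls engage after the gap closes; constrained expansion = 23.37 − 7.1 = 16.27 mm.
The walls impose strain ε = −(16.27)/6180 = -2.6325e-03; σ = Eε = 44700 · -2.6325e-03 = -117.7 MPa.

-118 MPa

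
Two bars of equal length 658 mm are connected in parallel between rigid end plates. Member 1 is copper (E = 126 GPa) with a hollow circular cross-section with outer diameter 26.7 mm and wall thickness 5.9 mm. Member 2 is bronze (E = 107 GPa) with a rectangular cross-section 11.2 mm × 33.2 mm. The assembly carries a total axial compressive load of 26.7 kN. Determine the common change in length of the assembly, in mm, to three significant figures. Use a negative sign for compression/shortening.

A_1 = 385.5 mm².
A_2 = 371.8 mm².
Equal strain + equilibrium ⇒ each member carries load in proportion to AE: A₁E₁ = 48580000 N, A₂E₂ = 39790000 N, ΣAE = 88360000 N.
δ = PL/ΣAE = -26700·658/88360000 = -0.1988 mm.

-0.199 mm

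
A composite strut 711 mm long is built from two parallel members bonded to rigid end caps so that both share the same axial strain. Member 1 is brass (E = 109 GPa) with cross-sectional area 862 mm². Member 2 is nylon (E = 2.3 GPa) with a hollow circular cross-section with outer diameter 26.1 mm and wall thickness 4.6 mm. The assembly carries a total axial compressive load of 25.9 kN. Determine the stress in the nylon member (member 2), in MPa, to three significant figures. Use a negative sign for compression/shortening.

-0.629 MPa

A_2 = 310.7 mm².
Equal strain + equilibrium ⇒ each member carries load in proportion to AE: A₁E₁ = 93960000 N, A₂E₂ = 714600 N, ΣAE = 94670000 N.
σ₂ = P·E₂/ΣAE = -25900·2300/94670000 = -0.6292 MPa.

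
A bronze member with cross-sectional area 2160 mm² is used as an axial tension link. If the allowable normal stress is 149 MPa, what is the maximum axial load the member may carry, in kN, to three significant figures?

322 kN

P_max = σ_allow · A = 149 · 2160 = 321800 N = 321.8 kN.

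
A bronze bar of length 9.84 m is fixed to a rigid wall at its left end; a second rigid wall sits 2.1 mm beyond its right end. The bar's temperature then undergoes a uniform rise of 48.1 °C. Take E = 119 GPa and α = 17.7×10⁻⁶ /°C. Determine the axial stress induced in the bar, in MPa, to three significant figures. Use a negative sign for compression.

Free thermal expansion αLΔT = 17.7e-6 · 9840 · 48.1 = 8.377 mm.
The walls engage after the gap closes; constrained expansion = 8.377 − 2.1 = 6.277 mm.
The walls impose strain ε = −(6.277)/9840 = -6.3796e-04; σ = Eε = 119000 · -6.3796e-04 = -75.92 MPa.

-75.9 MPa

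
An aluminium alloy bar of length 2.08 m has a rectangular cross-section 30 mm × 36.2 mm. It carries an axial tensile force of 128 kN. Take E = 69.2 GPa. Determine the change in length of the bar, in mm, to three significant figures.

A = 1086 mm².
δ_mech = NL/(AE) = 128000·2080/(1086·69200) = 3.543 mm.

3.54 mm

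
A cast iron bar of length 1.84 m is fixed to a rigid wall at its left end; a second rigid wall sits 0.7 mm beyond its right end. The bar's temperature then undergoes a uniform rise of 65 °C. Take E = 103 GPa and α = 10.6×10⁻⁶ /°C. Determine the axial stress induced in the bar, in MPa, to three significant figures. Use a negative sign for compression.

Free thermal expansion αLΔT = 10.6e-6 · 1840 · 65 = 1.268 mm.
The walls engage after the gap closes; constrained expansion = 1.268 − 0.7 = 0.5678 mm.
The walls impose strain ε = −(0.5678)/1840 = -3.0857e-04; σ = Eε = 103000 · -3.0857e-04 = -31.78 MPa.

-31.8 MPa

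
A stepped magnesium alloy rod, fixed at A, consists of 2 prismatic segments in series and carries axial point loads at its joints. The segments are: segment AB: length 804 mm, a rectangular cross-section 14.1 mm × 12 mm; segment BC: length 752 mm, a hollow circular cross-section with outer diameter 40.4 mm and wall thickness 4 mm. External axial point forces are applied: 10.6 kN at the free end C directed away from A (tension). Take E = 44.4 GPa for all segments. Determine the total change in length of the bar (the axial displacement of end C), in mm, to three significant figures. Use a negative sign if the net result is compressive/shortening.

1.53 mm

Internal axial forces (sectioning from the free end, tension +): N_BC = 10.6 kN, N_AB = 10.6 kN.
A_AB = 169.2 mm².
A_BC = 457.4 mm².
δ_AB = 10600·804/(169.2·44400) = 1.134 mm
δ_BC = 10600·752/(457.4·44400) = 0.3925 mm
δ = Σδ_i = 1.527 mm.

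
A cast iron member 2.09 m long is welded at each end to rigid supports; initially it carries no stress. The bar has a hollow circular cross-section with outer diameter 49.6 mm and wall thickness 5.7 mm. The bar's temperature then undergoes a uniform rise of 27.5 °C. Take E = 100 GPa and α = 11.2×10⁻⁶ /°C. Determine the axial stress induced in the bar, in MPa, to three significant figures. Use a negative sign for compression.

-30.8 MPa

Free thermal expansion αLΔT = 11.2e-6 · 2090 · 27.5 = 0.6437 mm.
The walls impose strain ε = −(0.6437)/2090 = -3.0800e-04; σ = Eε = 100000 · -3.0800e-04 = -30.8 MPa.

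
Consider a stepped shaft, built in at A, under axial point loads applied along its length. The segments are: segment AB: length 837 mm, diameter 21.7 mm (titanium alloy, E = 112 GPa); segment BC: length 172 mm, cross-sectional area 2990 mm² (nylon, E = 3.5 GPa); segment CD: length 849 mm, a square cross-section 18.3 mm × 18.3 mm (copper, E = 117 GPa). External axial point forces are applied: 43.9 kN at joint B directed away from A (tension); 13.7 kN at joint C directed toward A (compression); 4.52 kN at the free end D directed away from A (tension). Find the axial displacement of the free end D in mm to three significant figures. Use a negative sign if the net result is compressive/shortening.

Internal axial forces (sectioning from the free end, tension +): N_CD = 4.52 kN, N_BC = -9.18 kN, N_AB = 34.72 kN.
A_AB = 369.8 mm².
A_CD = 334.9 mm².
δ_AB = 34720·837/(369.8·112000) = 0.7016 mm
δ_BC = -9180·172/(2990·3500) = -0.1509 mm
δ_CD = 4520·849/(334.9·117000) = 0.09794 mm
δ = Σδ_i = 0.6486 mm.

0.649 mm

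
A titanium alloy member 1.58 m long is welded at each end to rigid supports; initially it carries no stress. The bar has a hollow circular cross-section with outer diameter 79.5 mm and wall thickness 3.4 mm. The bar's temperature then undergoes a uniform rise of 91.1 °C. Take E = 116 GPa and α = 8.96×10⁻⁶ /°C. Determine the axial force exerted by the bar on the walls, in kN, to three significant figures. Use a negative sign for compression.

-77.0 kN

Free thermal expansion αLΔT = 8.96e-6 · 1580 · 91.1 = 1.29 mm.
The walls impose strain ε = −(1.29)/1580 = -8.1626e-04; σ = Eε = 116000 · -8.1626e-04 = -94.69 MPa.
Wall reaction R = σ·A = -94.69·812.9 = -76970 N = -76.97 kN.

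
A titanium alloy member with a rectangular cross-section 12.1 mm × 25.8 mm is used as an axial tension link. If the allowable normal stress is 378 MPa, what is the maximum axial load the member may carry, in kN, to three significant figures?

118 kN

A = 312.2 mm².
P_max = σ_allow · A = 378 · 312.2 = 118000 N = 118 kN.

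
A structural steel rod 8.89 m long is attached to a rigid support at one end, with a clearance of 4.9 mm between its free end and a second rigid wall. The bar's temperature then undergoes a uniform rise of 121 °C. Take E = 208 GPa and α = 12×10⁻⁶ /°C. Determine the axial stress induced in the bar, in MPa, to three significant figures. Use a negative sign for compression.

Free thermal expansion αLΔT = 12e-6 · 8890 · 121 = 12.91 mm.
The walls engage after the gap closes; constrained expansion = 12.91 − 4.9 = 8.008 mm.
The walls impose strain ε = −(8.008)/8890 = -9.0082e-04; σ = Eε = 208000 · -9.0082e-04 = -187.4 MPa.

-187 MPa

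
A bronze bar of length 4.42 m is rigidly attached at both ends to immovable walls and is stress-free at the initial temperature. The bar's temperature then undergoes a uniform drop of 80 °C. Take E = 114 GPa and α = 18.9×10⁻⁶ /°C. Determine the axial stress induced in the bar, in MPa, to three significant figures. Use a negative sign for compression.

172 MPa

Free thermal expansion αLΔT = 18.9e-6 · 4420 · -80 = -6.683 mm.
The walls impose strain ε = −(-6.683)/4420 = 1.5120e-03; σ = Eε = 114000 · 1.5120e-03 = 172.4 MPa.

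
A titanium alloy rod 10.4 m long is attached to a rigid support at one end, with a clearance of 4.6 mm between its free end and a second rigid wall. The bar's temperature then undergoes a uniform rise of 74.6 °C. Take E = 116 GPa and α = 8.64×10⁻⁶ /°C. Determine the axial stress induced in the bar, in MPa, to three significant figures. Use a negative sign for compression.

Free thermal expansion αLΔT = 8.64e-6 · 10400 · 74.6 = 6.703 mm.
The walls engage after the gap closes; constrained expansion = 6.703 − 4.6 = 2.103 mm.
The walls impose strain ε = −(2.103)/10400 = -2.0224e-04; σ = Eε = 116000 · -2.0224e-04 = -23.46 MPa.

-23.5 MPa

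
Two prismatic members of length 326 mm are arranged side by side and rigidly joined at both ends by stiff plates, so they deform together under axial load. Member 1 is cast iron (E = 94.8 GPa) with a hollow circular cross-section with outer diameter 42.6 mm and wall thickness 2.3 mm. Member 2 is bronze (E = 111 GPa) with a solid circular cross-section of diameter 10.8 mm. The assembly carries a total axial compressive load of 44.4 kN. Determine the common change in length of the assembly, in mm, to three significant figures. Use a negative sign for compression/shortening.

-0.383 mm

A_1 = 291.2 mm².
A_2 = 91.61 mm².
Equal strain + equilibrium ⇒ each member carries load in proportion to AE: A₁E₁ = 27610000 N, A₂E₂ = 10170000 N, ΣAE = 37770000 N.
δ = PL/ΣAE = -44400·326/37770000 = -0.3832 mm.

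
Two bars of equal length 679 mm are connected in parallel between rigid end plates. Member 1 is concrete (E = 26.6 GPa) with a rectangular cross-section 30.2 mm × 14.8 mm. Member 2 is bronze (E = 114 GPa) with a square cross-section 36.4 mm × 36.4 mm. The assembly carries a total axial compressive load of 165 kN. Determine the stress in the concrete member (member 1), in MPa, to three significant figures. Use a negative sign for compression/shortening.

A_1 = 447 mm².
A_2 = 1325 mm².
Equal strain + equilibrium ⇒ each member carries load in proportion to AE: A₁E₁ = 11890000 N, A₂E₂ = 151000000 N, ΣAE = 162900000 N.
σ₁ = P·E₁/ΣAE = -165000·26600/162900000 = -26.94 MPa.

-26.9 MPa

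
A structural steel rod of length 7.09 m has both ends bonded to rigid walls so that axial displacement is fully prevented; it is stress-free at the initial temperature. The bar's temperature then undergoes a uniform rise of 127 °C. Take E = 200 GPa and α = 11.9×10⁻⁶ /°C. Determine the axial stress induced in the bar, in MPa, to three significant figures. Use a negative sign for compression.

Free thermal expansion αLΔT = 11.9e-6 · 7090 · 127 = 10.72 mm.
The walls impose strain ε = −(10.72)/7090 = -1.5113e-03; σ = Eε = 200000 · -1.5113e-03 = -302.3 MPa.

-302 MPa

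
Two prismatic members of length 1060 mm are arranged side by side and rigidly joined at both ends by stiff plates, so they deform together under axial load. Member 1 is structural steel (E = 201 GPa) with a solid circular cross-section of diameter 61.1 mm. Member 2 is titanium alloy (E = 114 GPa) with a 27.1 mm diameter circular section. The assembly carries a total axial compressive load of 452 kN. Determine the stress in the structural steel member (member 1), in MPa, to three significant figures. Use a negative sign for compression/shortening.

-139 MPa

A_1 = 2932 mm².
A_2 = 576.8 mm².
Equal strain + equilibrium ⇒ each member carries load in proportion to AE: A₁E₁ = 589300000 N, A₂E₂ = 65760000 N, ΣAE = 655100000 N.
σ₁ = P·E₁/ΣAE = -452000·201000/655100000 = -138.7 MPa.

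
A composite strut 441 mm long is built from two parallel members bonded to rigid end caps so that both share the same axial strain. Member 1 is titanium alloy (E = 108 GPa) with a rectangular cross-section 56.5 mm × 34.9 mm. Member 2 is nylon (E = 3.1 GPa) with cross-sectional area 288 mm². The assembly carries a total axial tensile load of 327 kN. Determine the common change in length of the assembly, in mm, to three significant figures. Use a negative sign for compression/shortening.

A_1 = 1972 mm².
Equal strain + equilibrium ⇒ each member carries load in proportion to AE: A₁E₁ = 213000000 N, A₂E₂ = 892800 N, ΣAE = 213900000 N.
δ = PL/ΣAE = 327000·441/213900000 = 0.6743 mm.

0.674 mm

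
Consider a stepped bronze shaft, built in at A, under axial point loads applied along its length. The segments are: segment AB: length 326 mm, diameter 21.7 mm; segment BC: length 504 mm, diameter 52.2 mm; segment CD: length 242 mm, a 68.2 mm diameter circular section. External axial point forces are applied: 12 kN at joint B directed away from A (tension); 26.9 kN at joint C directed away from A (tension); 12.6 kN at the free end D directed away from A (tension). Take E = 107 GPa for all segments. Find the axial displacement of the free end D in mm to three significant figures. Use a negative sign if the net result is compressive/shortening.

Internal axial forces (sectioning from the free end, tension +): N_CD = 12.6 kN, N_BC = 39.5 kN, N_AB = 51.5 kN.
A_AB = 369.8 mm².
A_BC = 2140 mm².
A_CD = 3653 mm².
δ_AB = 51500·326/(369.8·107000) = 0.4243 mm
δ_BC = 39500·504/(2140·107000) = 0.08694 mm
δ_CD = 12600·242/(3653·107000) = 0.007801 mm
δ = Σδ_i = 0.519 mm.

0.519 mm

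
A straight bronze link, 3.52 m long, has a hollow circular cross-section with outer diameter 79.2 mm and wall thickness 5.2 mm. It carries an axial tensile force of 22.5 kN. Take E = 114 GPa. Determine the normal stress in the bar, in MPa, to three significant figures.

A = 1209 mm².
σ = N/A = 22500/1209 = 18.61 MPa.

18.6 MPa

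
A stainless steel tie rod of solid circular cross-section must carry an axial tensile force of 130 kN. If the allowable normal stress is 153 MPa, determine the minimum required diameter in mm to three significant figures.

Required area A ≥ P/σ_allow = 130000/153 = 849.7 mm².
For a solid circular section, d ≥ √(4A/π) = 32.89 mm.

32.9 mm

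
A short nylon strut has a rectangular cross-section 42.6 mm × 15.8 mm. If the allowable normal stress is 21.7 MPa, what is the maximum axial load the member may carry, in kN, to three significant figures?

A = 673.1 mm².
P_max = σ_allow · A = 21.7 · 673.1 = 14610 N = 14.61 kN.

14.6 kN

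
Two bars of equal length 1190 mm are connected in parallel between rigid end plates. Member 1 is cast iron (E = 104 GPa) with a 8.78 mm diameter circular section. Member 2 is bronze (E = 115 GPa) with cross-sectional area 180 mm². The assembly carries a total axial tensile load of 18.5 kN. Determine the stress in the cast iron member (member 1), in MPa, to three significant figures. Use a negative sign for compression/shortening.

A_1 = 60.55 mm².
Equal strain + equilibrium ⇒ each member carries load in proportion to AE: A₁E₁ = 6297000 N, A₂E₂ = 20700000 N, ΣAE = 27000000 N.
σ₁ = P·E₁/ΣAE = 18500·104000/27000000 = 71.27 MPa.

71.3 MPa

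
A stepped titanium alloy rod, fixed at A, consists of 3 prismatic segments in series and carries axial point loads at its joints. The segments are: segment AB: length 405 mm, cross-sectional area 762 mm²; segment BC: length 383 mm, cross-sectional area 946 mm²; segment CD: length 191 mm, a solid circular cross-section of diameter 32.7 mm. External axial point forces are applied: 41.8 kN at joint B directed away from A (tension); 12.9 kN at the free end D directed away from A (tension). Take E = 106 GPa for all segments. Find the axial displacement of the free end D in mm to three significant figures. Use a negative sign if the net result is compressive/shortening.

Internal axial forces (sectioning from the free end, tension +): N_CD = 12.9 kN, N_BC = 12.9 kN, N_AB = 54.7 kN.
A_CD = 839.8 mm².
δ_AB = 54700·405/(762·106000) = 0.2743 mm
δ_BC = 12900·383/(946·106000) = 0.04927 mm
δ_CD = 12900·191/(839.8·106000) = 0.02768 mm
δ = Σδ_i = 0.3512 mm.

0.351 mm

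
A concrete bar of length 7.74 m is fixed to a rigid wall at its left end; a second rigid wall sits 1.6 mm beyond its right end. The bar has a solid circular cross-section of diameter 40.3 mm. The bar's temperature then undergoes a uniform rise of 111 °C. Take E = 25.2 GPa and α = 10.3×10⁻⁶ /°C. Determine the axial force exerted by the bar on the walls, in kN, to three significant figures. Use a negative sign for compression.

-30.1 kN

Free thermal expansion αLΔT = 10.3e-6 · 7740 · 111 = 8.849 mm.
The walls engage after the gap closes; constrained expansion = 8.849 − 1.6 = 7.249 mm.
The walls impose strain ε = −(7.249)/7740 = -9.3658e-04; σ = Eε = 25200 · -9.3658e-04 = -23.6 MPa.
Wall reaction R = σ·A = -23.6·1276 = -30110 N = -30.11 kN.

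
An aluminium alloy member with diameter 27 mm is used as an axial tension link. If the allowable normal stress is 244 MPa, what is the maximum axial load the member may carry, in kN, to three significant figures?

140 kN

A = 572.6 mm².
P_max = σ_allow · A = 244 · 572.6 = 139700 N = 139.7 kN.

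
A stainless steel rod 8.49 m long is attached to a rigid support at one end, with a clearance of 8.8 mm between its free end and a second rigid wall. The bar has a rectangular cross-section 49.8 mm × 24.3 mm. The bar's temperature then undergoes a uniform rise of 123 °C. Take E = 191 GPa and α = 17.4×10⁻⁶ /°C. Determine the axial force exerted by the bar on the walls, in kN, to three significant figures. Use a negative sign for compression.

Free thermal expansion αLΔT = 17.4e-6 · 8490 · 123 = 18.17 mm.
The walls engage after the gap closes; constrained expansion = 18.17 − 8.8 = 9.37 mm.
The walls impose strain ε = −(9.37)/8490 = -1.1037e-03; σ = Eε = 191000 · -1.1037e-03 = -210.8 MPa.
Wall reaction R = σ·A = -210.8·1210 = -255100 N = -255.1 kN.

-255 kN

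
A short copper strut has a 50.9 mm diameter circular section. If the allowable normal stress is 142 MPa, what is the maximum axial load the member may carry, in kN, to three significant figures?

A = 2035 mm².
P_max = σ_allow · A = 142 · 2035 = 288900 N = 288.9 kN.

289 kN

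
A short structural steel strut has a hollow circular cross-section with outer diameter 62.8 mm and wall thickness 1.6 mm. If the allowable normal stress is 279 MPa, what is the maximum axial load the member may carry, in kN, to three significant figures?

A = 307.6 mm².
P_max = σ_allow · A = 279 · 307.6 = 85830 N = 85.83 kN.

85.8 kN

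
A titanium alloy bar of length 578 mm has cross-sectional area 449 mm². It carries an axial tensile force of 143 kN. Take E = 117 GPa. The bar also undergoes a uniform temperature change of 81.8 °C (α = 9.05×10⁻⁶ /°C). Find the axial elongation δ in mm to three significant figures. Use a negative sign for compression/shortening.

2.00 mm

δ_mech = NL/(AE) = 143000·578/(449·117000) = 1.573 mm.
δ_thermal = αLΔT = 9.05e-6·578·81.8 = 0.4279 mm.
δ = δ_mech + δ_thermal = 2.001 mm.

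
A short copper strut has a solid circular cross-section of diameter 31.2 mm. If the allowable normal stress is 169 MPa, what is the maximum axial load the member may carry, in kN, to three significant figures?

A = 764.5 mm².
P_max = σ_allow · A = 169 · 764.5 = 129200 N = 129.2 kN.

129 kN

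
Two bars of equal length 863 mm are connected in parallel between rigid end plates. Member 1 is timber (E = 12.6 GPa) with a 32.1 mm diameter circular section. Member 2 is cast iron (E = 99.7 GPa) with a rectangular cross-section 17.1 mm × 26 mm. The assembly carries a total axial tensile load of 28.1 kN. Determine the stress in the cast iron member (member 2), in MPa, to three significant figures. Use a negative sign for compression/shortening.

A_1 = 809.3 mm².
A_2 = 444.6 mm².
Equal strain + equilibrium ⇒ each member carries load in proportion to AE: A₁E₁ = 10200000 N, A₂E₂ = 44330000 N, ΣAE = 54520000 N.
σ₂ = P·E₂/ΣAE = 28100·99700/54520000 = 51.38 MPa.

51.4 MPa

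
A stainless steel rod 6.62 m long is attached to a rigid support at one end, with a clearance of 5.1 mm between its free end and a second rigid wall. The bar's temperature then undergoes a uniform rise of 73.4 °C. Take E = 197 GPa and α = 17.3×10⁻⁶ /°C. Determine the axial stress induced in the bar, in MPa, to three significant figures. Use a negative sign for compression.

Free thermal expansion αLΔT = 17.3e-6 · 6620 · 73.4 = 8.406 mm.
The walls engage after the gap closes; constrained expansion = 8.406 − 5.1 = 3.306 mm.
The walls impose strain ε = −(3.306)/6620 = -4.9943e-04; σ = Eε = 197000 · -4.9943e-04 = -98.39 MPa.

-98.4 MPa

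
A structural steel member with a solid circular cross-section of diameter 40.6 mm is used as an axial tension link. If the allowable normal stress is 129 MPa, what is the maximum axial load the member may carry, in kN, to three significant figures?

A = 1295 mm².
P_max = σ_allow · A = 129 · 1295 = 167000 N = 167 kN.

167 kN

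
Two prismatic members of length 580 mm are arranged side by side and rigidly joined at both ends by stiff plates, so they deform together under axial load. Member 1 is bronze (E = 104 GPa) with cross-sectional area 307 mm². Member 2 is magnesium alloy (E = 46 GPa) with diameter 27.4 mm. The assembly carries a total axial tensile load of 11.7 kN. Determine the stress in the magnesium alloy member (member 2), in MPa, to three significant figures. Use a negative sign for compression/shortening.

A_2 = 589.6 mm².
Equal strain + equilibrium ⇒ each member carries load in proportion to AE: A₁E₁ = 31930000 N, A₂E₂ = 27120000 N, ΣAE = 59050000 N.
σ₂ = P·E₂/ΣAE = 11700·46000/59050000 = 9.114 MPa.

9.11 MPa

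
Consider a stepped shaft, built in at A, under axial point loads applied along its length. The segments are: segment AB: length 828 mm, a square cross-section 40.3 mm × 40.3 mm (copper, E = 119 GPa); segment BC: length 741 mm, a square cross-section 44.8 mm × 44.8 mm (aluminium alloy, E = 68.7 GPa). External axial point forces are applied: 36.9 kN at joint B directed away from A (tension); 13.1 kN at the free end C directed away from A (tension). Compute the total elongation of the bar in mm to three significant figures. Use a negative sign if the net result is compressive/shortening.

Internal axial forces (sectioning from the free end, tension +): N_BC = 13.1 kN, N_AB = 50 kN.
A_AB = 1624 mm².
A_BC = 2007 mm².
δ_AB = 50000·828/(1624·119000) = 0.2142 mm
δ_BC = 13100·741/(2007·68700) = 0.0704 mm
δ = Σδ_i = 0.2846 mm.

0.285 mm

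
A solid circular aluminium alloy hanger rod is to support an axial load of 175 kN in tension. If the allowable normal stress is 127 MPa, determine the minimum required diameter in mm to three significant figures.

41.9 mm

Required area A ≥ P/σ_allow = 175000/127 = 1378 mm².
For a solid circular section, d ≥ √(4A/π) = 41.89 mm.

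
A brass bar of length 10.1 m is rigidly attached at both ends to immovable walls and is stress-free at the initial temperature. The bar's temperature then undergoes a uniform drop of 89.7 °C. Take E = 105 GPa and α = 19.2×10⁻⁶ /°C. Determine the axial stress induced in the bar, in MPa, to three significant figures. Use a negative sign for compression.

Free thermal expansion αLΔT = 19.2e-6 · 10100 · -89.7 = -17.39 mm.
The walls impose strain ε = −(-17.39)/10100 = 1.7222e-03; σ = Eε = 105000 · 1.7222e-03 = 180.8 MPa.

181 MPa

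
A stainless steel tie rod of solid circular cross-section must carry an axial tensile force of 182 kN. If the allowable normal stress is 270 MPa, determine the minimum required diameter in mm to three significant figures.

29.3 mm

Required area A ≥ P/σ_allow = 182000/270 = 674.1 mm².
For a solid circular section, d ≥ √(4A/π) = 29.3 mm.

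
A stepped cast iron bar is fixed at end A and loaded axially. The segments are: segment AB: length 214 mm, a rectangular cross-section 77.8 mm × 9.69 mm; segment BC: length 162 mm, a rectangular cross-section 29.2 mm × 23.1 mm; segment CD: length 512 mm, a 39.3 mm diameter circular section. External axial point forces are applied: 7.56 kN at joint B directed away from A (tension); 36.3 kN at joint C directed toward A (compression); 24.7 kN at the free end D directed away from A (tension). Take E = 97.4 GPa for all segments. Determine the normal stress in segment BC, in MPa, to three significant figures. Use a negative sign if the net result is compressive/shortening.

-17.2 MPa

Internal axial forces (sectioning from the free end, tension +): N_CD = 24.7 kN, N_BC = -11.6 kN, N_AB = -4.04 kN.
A_BC = 674.5 mm².
σ_BC = N_BC/A_BC = -11600/674.5 = -17.2 MPa.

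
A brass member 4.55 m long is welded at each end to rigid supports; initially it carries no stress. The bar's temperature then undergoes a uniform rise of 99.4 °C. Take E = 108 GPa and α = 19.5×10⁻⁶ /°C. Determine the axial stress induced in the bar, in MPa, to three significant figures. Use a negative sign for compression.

Free thermal expansion αLΔT = 19.5e-6 · 4550 · 99.4 = 8.819 mm.
The walls impose strain ε = −(8.819)/4550 = -1.9383e-03; σ = Eε = 108000 · -1.9383e-03 = -209.3 MPa.

-209 MPa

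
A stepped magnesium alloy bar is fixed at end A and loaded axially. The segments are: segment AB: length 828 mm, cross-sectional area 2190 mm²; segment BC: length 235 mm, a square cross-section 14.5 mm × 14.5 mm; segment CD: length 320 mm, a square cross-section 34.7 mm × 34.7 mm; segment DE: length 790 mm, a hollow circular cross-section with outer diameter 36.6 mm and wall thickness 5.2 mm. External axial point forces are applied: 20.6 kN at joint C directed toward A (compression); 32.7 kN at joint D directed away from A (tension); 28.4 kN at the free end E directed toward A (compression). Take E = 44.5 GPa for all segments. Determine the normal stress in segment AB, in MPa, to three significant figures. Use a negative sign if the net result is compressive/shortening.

-7.44 MPa

Internal axial forces (sectioning from the free end, tension +): N_DE = -28.4 kN, N_CD = 4.3 kN, N_BC = -16.3 kN, N_AB = -16.3 kN.
σ_AB = N_AB/A_AB = -16300/2190 = -7.443 MPa.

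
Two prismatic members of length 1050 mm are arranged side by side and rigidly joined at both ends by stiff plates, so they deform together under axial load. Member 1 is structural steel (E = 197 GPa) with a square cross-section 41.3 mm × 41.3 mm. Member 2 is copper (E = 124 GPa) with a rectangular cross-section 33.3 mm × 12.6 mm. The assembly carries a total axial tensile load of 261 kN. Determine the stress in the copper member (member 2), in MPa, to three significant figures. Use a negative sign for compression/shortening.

83.4 MPa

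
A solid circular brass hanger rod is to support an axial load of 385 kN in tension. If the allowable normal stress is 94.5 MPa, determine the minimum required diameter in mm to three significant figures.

72.0 mm

Required area A ≥ P/σ_allow = 385000/94.5 = 4074 mm².
For a solid circular section, d ≥ √(4A/π) = 72.02 mm.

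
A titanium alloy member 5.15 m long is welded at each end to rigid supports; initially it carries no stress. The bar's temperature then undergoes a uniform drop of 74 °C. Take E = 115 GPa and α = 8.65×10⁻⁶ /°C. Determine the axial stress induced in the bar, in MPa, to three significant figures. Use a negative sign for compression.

Free thermal expansion αLΔT = 8.65e-6 · 5150 · -74 = -3.297 mm.
The walls impose strain ε = −(-3.297)/5150 = 6.4010e-04; σ = Eε = 115000 · 6.4010e-04 = 73.61 MPa.

73.6 MPa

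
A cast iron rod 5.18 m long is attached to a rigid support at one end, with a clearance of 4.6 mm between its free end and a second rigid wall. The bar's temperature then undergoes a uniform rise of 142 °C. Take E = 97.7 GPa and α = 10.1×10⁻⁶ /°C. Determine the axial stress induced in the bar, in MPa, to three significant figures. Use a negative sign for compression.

Free thermal expansion αLΔT = 10.1e-6 · 5180 · 142 = 7.429 mm.
The walls engage after the gap closes; constrained expansion = 7.429 − 4.6 = 2.829 mm.
The walls impose strain ε = −(2.829)/5180 = -5.4617e-04; σ = Eε = 97700 · -5.4617e-04 = -53.36 MPa.

-53.4 MPa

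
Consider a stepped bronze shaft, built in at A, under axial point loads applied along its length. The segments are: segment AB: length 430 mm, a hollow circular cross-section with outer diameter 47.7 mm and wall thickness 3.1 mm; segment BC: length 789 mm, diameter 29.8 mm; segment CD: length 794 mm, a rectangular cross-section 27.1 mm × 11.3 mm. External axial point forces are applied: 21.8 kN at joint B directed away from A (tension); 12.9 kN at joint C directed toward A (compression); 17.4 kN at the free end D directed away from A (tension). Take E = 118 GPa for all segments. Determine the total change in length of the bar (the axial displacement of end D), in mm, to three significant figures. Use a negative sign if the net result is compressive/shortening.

0.646 mm

Internal axial forces (sectioning from the free end, tension +): N_CD = 17.4 kN, N_BC = 4.5 kN, N_AB = 26.3 kN.
A_AB = 434.4 mm².
A_BC = 697.5 mm².
A_CD = 306.2 mm².
δ_AB = 26300·430/(434.4·118000) = 0.2206 mm
δ_BC = 4500·789/(697.5·118000) = 0.04314 mm
δ_CD = 17400·794/(306.2·118000) = 0.3823 mm
δ = Σδ_i = 0.6461 mm.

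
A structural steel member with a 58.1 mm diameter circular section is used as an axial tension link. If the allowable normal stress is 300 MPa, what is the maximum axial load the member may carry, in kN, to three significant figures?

795 kN

A = 2651 mm².
P_max = σ_allow · A = 300 · 2651 = 795400 N = 795.4 kN.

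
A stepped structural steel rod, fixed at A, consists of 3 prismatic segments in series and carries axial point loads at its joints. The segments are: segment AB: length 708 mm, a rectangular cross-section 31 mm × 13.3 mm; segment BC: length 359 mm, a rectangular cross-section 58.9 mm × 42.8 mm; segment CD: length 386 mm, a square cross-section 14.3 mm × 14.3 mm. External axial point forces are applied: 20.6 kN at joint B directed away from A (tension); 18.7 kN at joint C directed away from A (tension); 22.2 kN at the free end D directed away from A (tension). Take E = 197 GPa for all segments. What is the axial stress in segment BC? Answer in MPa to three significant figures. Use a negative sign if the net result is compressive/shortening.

Internal axial forces (sectioning from the free end, tension +): N_CD = 22.2 kN, N_BC = 40.9 kN, N_AB = 61.5 kN.
A_BC = 2521 mm².
σ_BC = N_BC/A_BC = 40900/2521 = 16.22 MPa.

16.2 MPa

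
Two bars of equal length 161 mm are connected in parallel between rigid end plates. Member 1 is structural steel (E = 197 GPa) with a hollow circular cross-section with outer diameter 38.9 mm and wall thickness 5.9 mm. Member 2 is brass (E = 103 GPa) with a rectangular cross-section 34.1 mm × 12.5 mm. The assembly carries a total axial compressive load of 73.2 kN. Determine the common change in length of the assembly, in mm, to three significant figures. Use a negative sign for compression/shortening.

-0.0717 mm

A_1 = 611.7 mm².
A_2 = 426.2 mm².
Equal strain + equilibrium ⇒ each member carries load in proportion to AE: A₁E₁ = 120500000 N, A₂E₂ = 43900000 N, ΣAE = 164400000 N.
δ = PL/ΣAE = -73200·161/164400000 = -0.07169 mm.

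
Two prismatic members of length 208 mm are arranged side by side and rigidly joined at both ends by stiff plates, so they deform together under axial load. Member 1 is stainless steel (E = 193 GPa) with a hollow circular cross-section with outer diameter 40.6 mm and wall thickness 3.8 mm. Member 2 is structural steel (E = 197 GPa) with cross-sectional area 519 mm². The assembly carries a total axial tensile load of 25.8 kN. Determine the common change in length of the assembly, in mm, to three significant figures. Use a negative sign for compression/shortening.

0.0287 mm

A_1 = 439.3 mm².
Equal strain + equilibrium ⇒ each member carries load in proportion to AE: A₁E₁ = 84790000 N, A₂E₂ = 102200000 N, ΣAE = 187000000 N.
δ = PL/ΣAE = 25800·208/187000000 = 0.02869 mm.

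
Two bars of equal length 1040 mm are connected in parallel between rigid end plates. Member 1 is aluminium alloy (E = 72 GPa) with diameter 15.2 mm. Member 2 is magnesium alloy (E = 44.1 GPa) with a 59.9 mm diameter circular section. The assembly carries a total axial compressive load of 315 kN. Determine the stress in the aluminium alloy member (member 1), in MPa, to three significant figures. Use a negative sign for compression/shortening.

A_1 = 181.5 mm².
A_2 = 2818 mm².
Equal strain + equilibrium ⇒ each member carries load in proportion to AE: A₁E₁ = 13070000 N, A₂E₂ = 124300000 N, ΣAE = 137300000 N.
σ₁ = P·E₁/ΣAE = -315000·72000/137300000 = -165.1 MPa.

-165 MPa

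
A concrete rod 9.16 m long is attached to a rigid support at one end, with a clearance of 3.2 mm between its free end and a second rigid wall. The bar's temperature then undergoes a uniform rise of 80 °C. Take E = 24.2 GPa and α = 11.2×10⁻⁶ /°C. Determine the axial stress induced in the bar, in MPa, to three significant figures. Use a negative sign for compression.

-13.2 MPa

Free thermal expansion αLΔT = 11.2e-6 · 9160 · 80 = 8.207 mm.
The walls engage after the gap closes; constrained expansion = 8.207 − 3.2 = 5.007 mm.
The walls impose strain ε = −(5.007)/9160 = -5.4666e-04; σ = Eε = 24200 · -5.4666e-04 = -13.23 MPa.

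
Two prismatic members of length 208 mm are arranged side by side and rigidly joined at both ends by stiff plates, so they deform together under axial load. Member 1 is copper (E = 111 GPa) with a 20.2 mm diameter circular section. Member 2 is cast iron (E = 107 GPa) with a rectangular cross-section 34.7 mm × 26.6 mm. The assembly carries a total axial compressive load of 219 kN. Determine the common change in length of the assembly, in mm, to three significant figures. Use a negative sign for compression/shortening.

A_1 = 320.5 mm².
A_2 = 923 mm².
Equal strain + equilibrium ⇒ each member carries load in proportion to AE: A₁E₁ = 35570000 N, A₂E₂ = 98760000 N, ΣAE = 134300000 N.
δ = PL/ΣAE = -219000·208/134300000 = -0.3391 mm.

-0.339 mm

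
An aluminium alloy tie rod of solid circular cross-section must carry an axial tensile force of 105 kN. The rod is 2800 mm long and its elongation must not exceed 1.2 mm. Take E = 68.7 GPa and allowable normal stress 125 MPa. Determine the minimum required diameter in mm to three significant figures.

Required area A ≥ P/σ_allow = 105000/125 = 840 mm².
For a solid circular section, d ≥ √(4A/π) = 32.7 mm.
Elongation limit: A ≥ PL/(Eδ_allow) = 105000·2800/(68700·1.2) = 3566 mm² ⇒ d ≥ 67.38 mm.
The elongation limit governs.

67.4 mm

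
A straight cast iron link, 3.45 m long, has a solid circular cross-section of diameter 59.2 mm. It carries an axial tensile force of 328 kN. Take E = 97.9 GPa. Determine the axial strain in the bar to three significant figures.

A = 2753 mm².
σ = N/A = 119.2 MPa; ε = σ/E = 119.2/97900 = 1.217e-03.

0.00122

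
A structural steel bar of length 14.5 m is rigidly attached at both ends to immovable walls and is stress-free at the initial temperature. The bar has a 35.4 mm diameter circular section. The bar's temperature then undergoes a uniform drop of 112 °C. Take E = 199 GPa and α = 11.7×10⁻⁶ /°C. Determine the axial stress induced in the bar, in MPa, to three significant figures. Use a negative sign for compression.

261 MPa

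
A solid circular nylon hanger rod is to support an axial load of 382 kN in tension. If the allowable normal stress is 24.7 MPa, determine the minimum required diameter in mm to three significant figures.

Required area A ≥ P/σ_allow = 382000/24.7 = 15470 mm².
For a solid circular section, d ≥ √(4A/π) = 140.3 mm.

140 mm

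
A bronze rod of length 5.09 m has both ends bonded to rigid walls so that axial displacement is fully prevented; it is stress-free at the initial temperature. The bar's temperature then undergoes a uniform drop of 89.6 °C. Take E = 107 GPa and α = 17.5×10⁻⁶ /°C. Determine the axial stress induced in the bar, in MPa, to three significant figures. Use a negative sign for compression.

168 MPa

Free thermal expansion αLΔT = 17.5e-6 · 5090 · -89.6 = -7.981 mm.
The walls impose strain ε = −(-7.981)/5090 = 1.5680e-03; σ = Eε = 107000 · 1.5680e-03 = 167.8 MPa.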